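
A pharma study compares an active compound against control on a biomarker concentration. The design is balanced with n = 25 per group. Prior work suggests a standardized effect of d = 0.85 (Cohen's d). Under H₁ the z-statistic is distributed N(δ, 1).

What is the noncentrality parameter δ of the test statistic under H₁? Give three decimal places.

δ ≈ 3.005

δ = d·√(n/2) = 0.85 × √(25/2) = 3.0052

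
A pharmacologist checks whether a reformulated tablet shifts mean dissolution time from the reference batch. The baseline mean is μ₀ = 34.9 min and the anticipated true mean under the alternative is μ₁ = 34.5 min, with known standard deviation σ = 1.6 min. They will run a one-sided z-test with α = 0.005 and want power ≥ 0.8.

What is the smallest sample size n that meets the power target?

n = 187

Standardized effect: d = |μ₁ − μ₀| / σ = |34.5 − 34.9| / 1.6 = 0.2500
Set Φ(δ − 2.576) = 0.8; then δ − 2.576 = Φ⁻¹(0.8) = 0.842, giving δ = 3.417.
δ = d·√n ⇒ n = (δ/d)² = (3.417 / 0.2500)² = 186.86.
Rounding up, n = 187.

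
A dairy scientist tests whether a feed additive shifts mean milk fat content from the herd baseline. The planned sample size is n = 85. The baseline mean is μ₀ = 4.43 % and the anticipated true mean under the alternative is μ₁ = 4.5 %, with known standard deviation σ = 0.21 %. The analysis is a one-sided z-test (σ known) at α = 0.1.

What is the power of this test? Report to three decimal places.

Power ≈ 0.963

Standardized effect: d = |μ₁ − μ₀| / σ = |4.5 − 4.43| / 0.21 = 0.3333
Noncentrality parameter: δ = d·√n = 0.3333 × √85 = 3.0732
Critical value for a one-sided test at α = 0.1: z_α = 1.282.
Power = Φ(δ − 1.282) = Φ(1.792) = 0.9634.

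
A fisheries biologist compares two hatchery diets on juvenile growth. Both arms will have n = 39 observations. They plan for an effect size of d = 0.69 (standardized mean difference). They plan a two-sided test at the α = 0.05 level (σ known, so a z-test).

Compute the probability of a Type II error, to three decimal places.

Noncentrality parameter: δ = d·√(n/2) = 0.69 × √(39/2) = 3.0470
Critical value for a two-sided test at α = 0.05: z_{α/2} = 1.960.
Power = Φ(δ − 1.960) + Φ(−δ − 1.960) = Φ(1.087) + Φ(-5.007) = 0.8615 + 0.0000 = 0.8615.
Type II error: β = 1 − power = 1 − 0.8615 = 0.1385.

β ≈ 0.139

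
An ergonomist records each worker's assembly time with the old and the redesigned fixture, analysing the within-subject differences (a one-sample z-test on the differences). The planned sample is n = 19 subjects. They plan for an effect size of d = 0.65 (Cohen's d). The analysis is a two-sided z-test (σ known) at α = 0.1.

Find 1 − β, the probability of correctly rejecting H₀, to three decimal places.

Power ≈ 0.883

Noncentrality parameter: δ = d·√n = 0.65 × √19 = 2.8333
Two-sided α = 0.1 → critical value z_{0.05} = 1.645.
Power = Φ(δ − 1.645) + Φ(−δ − 1.645) = Φ(1.188) + Φ(-4.478) = 0.8827 + 0.0000 = 0.8827.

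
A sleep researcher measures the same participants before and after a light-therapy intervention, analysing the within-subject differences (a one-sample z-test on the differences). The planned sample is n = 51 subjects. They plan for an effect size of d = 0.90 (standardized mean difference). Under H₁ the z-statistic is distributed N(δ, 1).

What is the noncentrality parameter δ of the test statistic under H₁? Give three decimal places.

The noncentrality parameter scales effect size by the design's sample-size factor: δ = d·√n = 0.90 × √51 = 6.4273

δ ≈ 6.427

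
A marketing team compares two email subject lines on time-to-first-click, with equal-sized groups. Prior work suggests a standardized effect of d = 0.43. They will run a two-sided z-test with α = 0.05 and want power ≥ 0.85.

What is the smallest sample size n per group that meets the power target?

For power 0.85 need Φ(δ − z_{0.025}) = 0.85, so δ = z_{0.025} + z_{0.15} = 1.960 + 1.036 = 2.996.
(For δ > 0 the lower-tail rejection region contributes negligibly to power, so the one-term inversion is standard.)
δ = d·√(n/2) ⇒ n = 2(δ/d)² = 2 × (2.996 / 0.43)² = 97.12.
Rounding up, n = 98 per group.

n = 98 per group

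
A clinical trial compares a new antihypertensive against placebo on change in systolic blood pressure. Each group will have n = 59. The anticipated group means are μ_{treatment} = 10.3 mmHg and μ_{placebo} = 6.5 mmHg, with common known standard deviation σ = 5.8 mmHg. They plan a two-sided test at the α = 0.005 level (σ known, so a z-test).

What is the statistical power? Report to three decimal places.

Power ≈ 0.774

Standardized effect: d = |μ_{treatment} − μ_{placebo}| / σ = |10.3 − 6.5| / 5.8 = 0.6552
Noncentrality parameter: δ = d·√(n/2) = 0.6552 × √(59/2) = 3.5585
Critical value for a two-sided test at α = 0.005: z_{α/2} = 2.807.
Power = Φ(δ − 2.807) + Φ(−δ − 2.807) = Φ(0.751) + Φ(-6.366) = 0.7738 + 0.0000 = 0.7738.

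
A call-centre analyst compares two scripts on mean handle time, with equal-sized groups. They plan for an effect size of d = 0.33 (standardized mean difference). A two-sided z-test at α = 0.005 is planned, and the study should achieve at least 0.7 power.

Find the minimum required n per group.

n = 204 per group

For power 0.7 need Φ(δ − z_{0.0025}) = 0.7, so δ = z_{0.0025} + z_{0.30} = 2.807 + 0.524 = 3.331.
(For δ > 0 the lower-tail rejection region contributes negligibly to power, so the one-term inversion is standard.)
δ = d·√(n/2) ⇒ n = 2(δ/d)² = 2 × (3.331 / 0.33)² = 203.83.
Rounding up, n = 204 per group.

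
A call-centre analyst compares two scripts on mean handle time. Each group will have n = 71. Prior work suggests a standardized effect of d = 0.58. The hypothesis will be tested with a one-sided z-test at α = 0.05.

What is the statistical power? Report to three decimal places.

Noncentrality parameter: δ = d·√(n/2) = 0.58 × √(71/2) = 3.4557
One-sided α = 0.05 → critical value z_{0.05} = 1.645.
Power = Φ(δ − 1.645) = Φ(1.811) = 0.9649.

Power ≈ 0.965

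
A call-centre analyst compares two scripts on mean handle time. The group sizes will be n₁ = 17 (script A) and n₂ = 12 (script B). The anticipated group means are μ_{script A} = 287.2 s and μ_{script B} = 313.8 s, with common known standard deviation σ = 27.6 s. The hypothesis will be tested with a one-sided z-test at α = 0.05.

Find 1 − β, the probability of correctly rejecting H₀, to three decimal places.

Standardized effect: d = |μ_{script A} − μ_{script B}| / σ = |287.2 − 313.8| / 27.6 = 0.9638
Noncentrality parameter: δ = d / √(1/n₁ + 1/n₂) = 0.9638 / √(1/17 + 1/12) = 2.5562
One-sided α = 0.05 → critical value z_{0.05} = 1.645.
Power = P(Z > 1.645 − δ) = Φ(0.911) = 0.8189.

Power ≈ 0.819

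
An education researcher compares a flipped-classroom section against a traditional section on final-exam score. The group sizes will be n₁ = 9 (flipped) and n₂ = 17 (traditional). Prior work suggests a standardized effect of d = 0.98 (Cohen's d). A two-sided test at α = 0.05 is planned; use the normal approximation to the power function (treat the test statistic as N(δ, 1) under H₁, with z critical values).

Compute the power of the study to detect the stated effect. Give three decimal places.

Power ≈ 0.662

Noncentrality parameter: δ = d / √(1/n₁ + 1/n₂) = 0.98 / √(1/9 + 1/17) = 2.3773
Critical value for a two-sided test at α = 0.05: z_{α/2} = 1.960.
Power = Φ(δ − 1.960) + Φ(−δ − 1.960) = Φ(0.417) + Φ(-4.337) = 0.6618 + 0.0000 = 0.6618.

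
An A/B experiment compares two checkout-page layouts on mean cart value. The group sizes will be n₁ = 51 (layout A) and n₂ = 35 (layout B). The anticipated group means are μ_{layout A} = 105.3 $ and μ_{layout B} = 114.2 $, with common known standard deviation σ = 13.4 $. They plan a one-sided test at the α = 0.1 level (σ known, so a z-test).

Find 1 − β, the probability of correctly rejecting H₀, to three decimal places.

Power ≈ 0.959

Standardized effect: d = |μ_{layout A} − μ_{layout B}| / σ = |105.3 − 114.2| / 13.4 = 0.6642
Noncentrality parameter: λ = d / √(1/n₁ + 1/n₂) = 0.6642 / √(1/51 + 1/35) = 3.0259
Critical value for a one-sided test at α = 0.1: z_α = 1.282.
Power = Φ(λ − 1.282) = Φ(1.744) = 0.9595.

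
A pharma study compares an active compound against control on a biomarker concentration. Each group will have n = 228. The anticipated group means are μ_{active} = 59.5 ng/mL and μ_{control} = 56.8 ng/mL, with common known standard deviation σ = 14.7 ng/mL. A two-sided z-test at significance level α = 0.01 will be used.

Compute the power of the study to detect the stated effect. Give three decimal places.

Power ≈ 0.269

Standardized effect: d = |μ_{active} − μ_{control}| / σ = |59.5 − 56.8| / 14.7 = 0.1837
Noncentrality parameter: δ = d·√(n/2) = 0.1837 × √(228/2) = 1.9611
Two-sided α = 0.01 → critical value z_{0.005} = 2.576.
Power = Φ(δ − 2.576) + Φ(−δ − 2.576) = Φ(-0.615) + Φ(-4.537) = 0.2694 + 0.0000 = 0.2694.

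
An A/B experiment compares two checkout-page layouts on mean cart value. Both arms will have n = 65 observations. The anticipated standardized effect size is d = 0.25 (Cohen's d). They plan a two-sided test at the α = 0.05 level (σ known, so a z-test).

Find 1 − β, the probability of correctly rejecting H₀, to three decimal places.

Noncentrality parameter: δ = d·√(n/2) = 0.25 × √(65/2) = 1.4252
Two-sided α = 0.05 → critical value z_{0.025} = 1.960.
Power = Φ(δ − 1.960) + Φ(−δ − 1.960) = Φ(-0.535) + Φ(-3.385) = 0.2964 + 0.0004 = 0.2968.

Power ≈ 0.297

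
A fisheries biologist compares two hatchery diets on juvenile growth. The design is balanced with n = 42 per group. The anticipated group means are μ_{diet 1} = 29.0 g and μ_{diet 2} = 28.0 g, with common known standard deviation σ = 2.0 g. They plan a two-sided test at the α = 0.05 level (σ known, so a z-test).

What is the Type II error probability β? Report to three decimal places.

β ≈ 0.370

Standardized effect: d = |μ_{diet 1} − μ_{diet 2}| / σ = |29.0 − 28.0| / 2.0 = 0.5000
Noncentrality parameter: δ = d·√(n/2) = 0.5000 × √(42/2) = 2.2913
Critical value for a two-sided test at α = 0.05: z_{α/2} = 1.960.
Power = Φ(δ − 1.960) + Φ(−δ − 1.960) = Φ(0.331) + Φ(-4.251) = 0.6298 + 0.0000 = 0.6298.
Type II error: β = 1 − power = 1 − 0.6298 = 0.3702.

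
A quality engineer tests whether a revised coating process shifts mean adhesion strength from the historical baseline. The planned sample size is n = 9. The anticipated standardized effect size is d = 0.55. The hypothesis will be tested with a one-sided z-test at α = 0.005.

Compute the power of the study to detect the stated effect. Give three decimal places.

Noncentrality parameter: δ = d·√n = 0.55 × √9 = 1.6500
One-sided α = 0.005 → critical value z_{0.005} = 2.576.
Power = Φ(δ − 2.576) = Φ(-0.926) = 0.1773.

Power ≈ 0.177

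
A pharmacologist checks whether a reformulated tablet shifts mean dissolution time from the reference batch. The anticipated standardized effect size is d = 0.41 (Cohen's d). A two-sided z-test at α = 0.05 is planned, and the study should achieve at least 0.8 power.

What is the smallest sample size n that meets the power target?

Set Φ(δ − 1.960) = 0.8; then δ − 1.960 = Φ⁻¹(0.8) = 0.842, giving δ = 2.802.
(For δ > 0 the lower-tail rejection region contributes negligibly to power, so the one-term inversion is standard.)
δ = d·√n ⇒ n = (δ/d)² = (2.802 / 0.41)² = 46.69.
Rounding up, n = 47.

n = 47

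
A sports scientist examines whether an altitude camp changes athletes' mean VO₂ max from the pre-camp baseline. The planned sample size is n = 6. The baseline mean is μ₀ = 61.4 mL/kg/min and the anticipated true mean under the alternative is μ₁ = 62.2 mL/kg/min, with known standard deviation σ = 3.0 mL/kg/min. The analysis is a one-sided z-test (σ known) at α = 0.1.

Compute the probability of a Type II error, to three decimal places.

Standardized effect: d = |μ₁ − μ₀| / σ = |62.2 − 61.4| / 3.0 = 0.2667
Noncentrality parameter: δ = d·√n = 0.2667 × √6 = 0.6532
One-sided α = 0.1 → critical value z_{0.1} = 1.282.
Power = P(Z > 1.282 − δ) = Φ(-0.628) = 0.2649.
Type II error: β = 1 − power = 1 − 0.2649 = 0.7351.

β ≈ 0.735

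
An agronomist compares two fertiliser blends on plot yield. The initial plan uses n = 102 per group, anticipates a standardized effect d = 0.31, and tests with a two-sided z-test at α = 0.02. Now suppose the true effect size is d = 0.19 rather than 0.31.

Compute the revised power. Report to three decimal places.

Power ≈ 0.166

With d = 0.19: δ = d·√(n/2) = 0.19 × √(102/2) = 1.3569. Critical value z_{0.01} = 2.326.
Revised power = Φ(δ − 2.326) + Φ(−δ − 2.326) = Φ(-0.969) + Φ(-3.683) = 0.1662 + 0.0001 = 0.1663.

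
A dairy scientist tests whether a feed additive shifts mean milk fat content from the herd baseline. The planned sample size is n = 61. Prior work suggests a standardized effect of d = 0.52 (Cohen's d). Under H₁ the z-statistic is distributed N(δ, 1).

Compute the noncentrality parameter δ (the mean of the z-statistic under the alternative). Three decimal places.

δ ≈ 4.061

The noncentrality parameter scales effect size by the design's sample-size factor: δ = d·√n = 0.52 × √61 = 4.0613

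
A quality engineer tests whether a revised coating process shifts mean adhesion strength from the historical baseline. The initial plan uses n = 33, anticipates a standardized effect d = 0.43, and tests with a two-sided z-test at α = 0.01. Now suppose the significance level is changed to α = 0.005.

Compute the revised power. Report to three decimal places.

Power ≈ 0.368

δ = d·√n = 0.43 × √33 = 2.4702 (unchanged). New critical value: z_{0.0025} = 2.807.
Revised power = Φ(δ − 2.807) + Φ(−δ − 2.807) = Φ(-0.337) + Φ(-5.277) = 0.3681 + 0.0000 = 0.3681.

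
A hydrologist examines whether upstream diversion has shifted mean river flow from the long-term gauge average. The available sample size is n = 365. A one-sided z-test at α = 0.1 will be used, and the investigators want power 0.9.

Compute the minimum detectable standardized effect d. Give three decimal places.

Need Φ(δ − 1.282) = 0.9, so δ = 1.282 + 1.282 = 2.563.
δ = d·√n ⇒ d = δ/√n = 2.563/√365 = 0.1342.

d ≈ 0.134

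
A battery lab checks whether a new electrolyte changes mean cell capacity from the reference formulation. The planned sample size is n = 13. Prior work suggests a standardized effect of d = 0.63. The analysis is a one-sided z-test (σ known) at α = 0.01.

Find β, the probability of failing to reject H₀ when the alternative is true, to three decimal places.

β ≈ 0.522

Noncentrality parameter: δ = d·√n = 0.63 × √13 = 2.2715
One-sided α = 0.01 → critical value z_{0.01} = 2.326.
Power = Φ(δ − 2.326) = Φ(-0.055) = 0.4781.
Type II error: β = 1 − power = 1 − 0.4781 = 0.5219.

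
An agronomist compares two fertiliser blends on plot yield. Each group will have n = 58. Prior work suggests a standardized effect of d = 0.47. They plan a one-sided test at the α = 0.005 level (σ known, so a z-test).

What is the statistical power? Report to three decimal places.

Noncentrality parameter: δ = d·√(n/2) = 0.47 × √(58/2) = 2.5310
Critical value for a one-sided test at α = 0.005: z_α = 2.576.
Power = P(Z > 2.576 − δ) = Φ(-0.045) = 0.4821.

Power ≈ 0.482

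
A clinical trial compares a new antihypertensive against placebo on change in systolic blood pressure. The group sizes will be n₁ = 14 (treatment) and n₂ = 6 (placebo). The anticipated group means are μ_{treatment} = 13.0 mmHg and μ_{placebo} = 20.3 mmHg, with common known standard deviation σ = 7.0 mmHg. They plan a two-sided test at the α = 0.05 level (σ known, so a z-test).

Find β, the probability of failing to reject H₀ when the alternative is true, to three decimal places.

β ≈ 0.430

Standardized effect: d = |μ_{treatment} − μ_{placebo}| / σ = |13.0 − 20.3| / 7.0 = 1.0429
Noncentrality parameter: δ = d / √(1/n₁ + 1/n₂) = 1.0429 / √(1/14 + 1/6) = 2.1372
Critical value for a two-sided test at α = 0.05: z_{α/2} = 1.960.
Power = Φ(δ − 1.960) + Φ(−δ − 1.960) = Φ(0.177) + Φ(-4.097) = 0.5703 + 0.0000 = 0.5704.
Type II error: β = 1 − power = 1 − 0.5704 = 0.4296.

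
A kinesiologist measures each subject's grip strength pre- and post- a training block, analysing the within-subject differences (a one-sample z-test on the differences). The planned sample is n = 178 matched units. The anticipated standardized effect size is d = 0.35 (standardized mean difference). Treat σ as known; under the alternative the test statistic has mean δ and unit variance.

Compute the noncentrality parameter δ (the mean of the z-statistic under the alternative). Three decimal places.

δ ≈ 4.670

δ = d·√n = 0.35 × √178 = 4.6696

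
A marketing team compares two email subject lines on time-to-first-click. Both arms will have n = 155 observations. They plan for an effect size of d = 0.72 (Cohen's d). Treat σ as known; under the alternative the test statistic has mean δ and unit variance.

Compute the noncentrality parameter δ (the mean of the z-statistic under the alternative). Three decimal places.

δ = d·√(n/2) = 0.72 × √(155/2) = 6.3385

δ ≈ 6.338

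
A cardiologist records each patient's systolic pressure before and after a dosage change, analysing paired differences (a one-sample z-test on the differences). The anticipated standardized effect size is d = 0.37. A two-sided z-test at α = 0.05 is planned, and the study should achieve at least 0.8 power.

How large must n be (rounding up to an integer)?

Set Φ(δ − 1.960) = 0.8; then δ − 1.960 = Φ⁻¹(0.8) = 0.842, giving δ = 2.802.
(For δ > 0 the lower-tail rejection region contributes negligibly to power, so the one-term inversion is standard.)
δ = d·√n ⇒ n = (δ/d)² = (2.802 / 0.37)² = 57.33.
Round up to the next whole unit.

n = 58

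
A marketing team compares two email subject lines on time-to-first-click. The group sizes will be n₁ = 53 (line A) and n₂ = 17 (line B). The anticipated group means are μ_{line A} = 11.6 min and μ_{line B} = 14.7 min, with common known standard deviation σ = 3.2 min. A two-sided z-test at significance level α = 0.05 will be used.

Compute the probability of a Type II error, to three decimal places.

Standardized effect: d = |μ_{line A} − μ_{line B}| / σ = |11.6 − 14.7| / 3.2 = 0.9688
Noncentrality parameter: δ = d / √(1/n₁ + 1/n₂) = 0.9688 / √(1/53 + 1/17) = 3.4756
Two-sided α = 0.05 → critical value z_{0.025} = 1.960.
Power = Φ(δ − 1.960) + Φ(−δ − 1.960) = Φ(1.516) + Φ(-5.436) = 0.9352 + 0.0000 = 0.9352.
Type II error: β = 1 − power = 1 − 0.9352 = 0.0648.

β ≈ 0.065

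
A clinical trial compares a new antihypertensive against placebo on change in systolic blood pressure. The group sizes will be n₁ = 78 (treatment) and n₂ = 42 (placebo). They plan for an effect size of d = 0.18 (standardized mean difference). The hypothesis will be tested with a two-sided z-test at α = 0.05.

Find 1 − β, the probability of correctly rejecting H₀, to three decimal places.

Power ≈ 0.156

Noncentrality parameter: δ = d / √(1/n₁ + 1/n₂) = 0.18 / √(1/78 + 1/42) = 0.9405
Two-sided α = 0.05 → critical value z_{0.025} = 1.960.
Power = Φ(δ − 1.960) + Φ(−δ − 1.960) = Φ(-1.019) + Φ(-2.900) = 0.1540 + 0.0019 = 0.1559.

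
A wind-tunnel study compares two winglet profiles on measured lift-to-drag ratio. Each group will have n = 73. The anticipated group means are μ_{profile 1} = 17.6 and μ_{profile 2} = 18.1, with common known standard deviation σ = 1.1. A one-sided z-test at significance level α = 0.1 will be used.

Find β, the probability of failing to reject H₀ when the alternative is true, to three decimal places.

Standardized effect: d = |μ_{profile 1} − μ_{profile 2}| / σ = |17.6 − 18.1| / 1.1 = 0.4545
Noncentrality parameter: δ = d·√(n/2) = 0.4545 × √(73/2) = 2.7461
One-sided α = 0.1 → critical value z_{0.1} = 1.282.
Power = Φ(δ − 1.282) = Φ(1.465) = 0.9285.
Type II error: β = 1 − power = 1 − 0.9285 = 0.0715.

β ≈ 0.072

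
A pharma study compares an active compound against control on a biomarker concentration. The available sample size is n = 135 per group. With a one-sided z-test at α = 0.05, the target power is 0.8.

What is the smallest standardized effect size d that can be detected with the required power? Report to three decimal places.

d ≈ 0.303

Need Φ(δ − 1.645) = 0.8, so δ = 1.645 + 0.842 = 2.486.
δ = d·√(n/2) ⇒ d = δ/√(n/2) = 2.486/√(135/2) = 0.3026.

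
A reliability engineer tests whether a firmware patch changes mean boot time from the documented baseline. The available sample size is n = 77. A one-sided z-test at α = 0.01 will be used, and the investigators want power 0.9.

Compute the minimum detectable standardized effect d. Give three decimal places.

Need Φ(δ − 2.326) = 0.9, so δ = 2.326 + 1.282 = 3.608.
δ = d·√n ⇒ d = δ/√n = 3.608/√77 = 0.4112.

d ≈ 0.411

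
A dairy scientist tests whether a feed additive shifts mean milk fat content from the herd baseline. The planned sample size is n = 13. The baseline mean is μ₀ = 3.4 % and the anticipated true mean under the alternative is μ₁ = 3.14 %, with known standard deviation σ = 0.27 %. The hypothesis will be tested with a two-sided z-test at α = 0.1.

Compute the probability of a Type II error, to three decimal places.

Standardized effect: d = |μ₁ − μ₀| / σ = |3.14 − 3.4| / 0.27 = 0.9630
Noncentrality parameter: δ = d·√n = 0.9630 × √13 = 3.4720
Two-sided α = 0.1 → critical value z_{0.05} = 1.645.
Power = Φ(δ − 1.645) + Φ(−δ − 1.645) = Φ(1.827) + Φ(-5.117) = 0.9662 + 0.0000 = 0.9662.
Type II error: β = 1 − power = 1 − 0.9662 = 0.0338.

β ≈ 0.034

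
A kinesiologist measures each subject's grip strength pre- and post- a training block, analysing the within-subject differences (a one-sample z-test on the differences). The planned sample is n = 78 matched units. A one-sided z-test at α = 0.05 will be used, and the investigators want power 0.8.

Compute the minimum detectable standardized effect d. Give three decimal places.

Need Φ(δ − 1.645) = 0.8, so δ = 1.645 + 0.842 = 2.486.
δ = d·√n ⇒ d = δ/√n = 2.486/√78 = 0.2815.

d ≈ 0.282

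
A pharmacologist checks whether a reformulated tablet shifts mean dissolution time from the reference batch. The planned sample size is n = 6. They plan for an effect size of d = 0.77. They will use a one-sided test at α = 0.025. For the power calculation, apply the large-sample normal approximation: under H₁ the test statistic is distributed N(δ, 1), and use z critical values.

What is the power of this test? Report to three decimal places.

Power ≈ 0.471

Noncentrality parameter: δ = d·√n = 0.77 × √6 = 1.8861
Critical value for a one-sided test at α = 0.025: z_α = 1.960.
Power = Φ(δ − 1.960) = Φ(-0.074) = 0.4706.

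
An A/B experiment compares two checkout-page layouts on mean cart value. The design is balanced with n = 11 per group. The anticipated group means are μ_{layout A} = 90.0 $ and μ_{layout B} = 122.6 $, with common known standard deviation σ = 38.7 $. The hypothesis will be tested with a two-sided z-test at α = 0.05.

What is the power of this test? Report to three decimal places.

Power ≈ 0.506

Standardized effect: d = |μ_{layout A} − μ_{layout B}| / σ = |90.0 − 122.6| / 38.7 = 0.8424
Noncentrality parameter: δ = d·√(n/2) = 0.8424 × √(11/2) = 1.9755
Two-sided α = 0.05 → critical value z_{0.025} = 1.960.
Power = Φ(δ − 1.960) + Φ(−δ − 1.960) = Φ(0.016) + Φ(-3.936) = 0.5062 + 0.0000 = 0.5063.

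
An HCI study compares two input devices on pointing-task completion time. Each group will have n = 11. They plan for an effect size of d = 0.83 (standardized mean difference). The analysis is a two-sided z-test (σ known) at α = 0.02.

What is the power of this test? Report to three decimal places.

Noncentrality parameter: δ = d·√(n/2) = 0.83 × √(11/2) = 1.9465
Critical value for a two-sided test at α = 0.02: z_{α/2} = 2.326.
Power = Φ(δ − 2.326) + Φ(−δ − 2.326) = Φ(-0.380) + Φ(-4.273) = 0.3520 + 0.0000 = 0.3520.

Power ≈ 0.352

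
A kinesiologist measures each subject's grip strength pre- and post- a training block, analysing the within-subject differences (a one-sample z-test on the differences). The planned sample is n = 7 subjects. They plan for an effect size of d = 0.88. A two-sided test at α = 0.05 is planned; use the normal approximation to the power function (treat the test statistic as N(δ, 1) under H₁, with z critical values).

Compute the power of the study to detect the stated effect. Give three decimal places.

Power ≈ 0.644

Noncentrality parameter: δ = d·√n = 0.88 × √7 = 2.3283
Two-sided α = 0.05 → critical value z_{0.025} = 1.960.
Power = Φ(δ − 1.960) + Φ(−δ − 1.960) = Φ(0.368) + Φ(-4.288) = 0.6437 + 0.0000 = 0.6437.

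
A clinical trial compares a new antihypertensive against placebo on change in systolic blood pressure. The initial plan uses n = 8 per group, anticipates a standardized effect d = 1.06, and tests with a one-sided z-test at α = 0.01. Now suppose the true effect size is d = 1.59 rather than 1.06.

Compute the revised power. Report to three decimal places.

With d = 1.59: δ = d·√(n/2) = 1.59 × √(8/2) = 3.1800. Critical value z_{0.01} = 2.326.
Revised power = Φ(δ − 2.326) = Φ(0.854) = 0.8034.

Power ≈ 0.803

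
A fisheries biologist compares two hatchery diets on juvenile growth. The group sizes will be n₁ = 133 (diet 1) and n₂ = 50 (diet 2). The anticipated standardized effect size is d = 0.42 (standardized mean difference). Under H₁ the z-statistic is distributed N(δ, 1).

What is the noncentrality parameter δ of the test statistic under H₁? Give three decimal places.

δ = d / √(1/n₁ + 1/n₂) = 0.42 / √(1/133 + 1/50) = 2.5318

δ ≈ 2.532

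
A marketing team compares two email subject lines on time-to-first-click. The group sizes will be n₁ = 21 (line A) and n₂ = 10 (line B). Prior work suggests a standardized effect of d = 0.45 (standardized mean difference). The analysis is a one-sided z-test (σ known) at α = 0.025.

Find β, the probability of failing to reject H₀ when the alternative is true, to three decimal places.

Noncentrality parameter: δ = d / √(1/n₁ + 1/n₂) = 0.45 / √(1/21 + 1/10) = 1.1712
Critical value for a one-sided test at α = 0.025: z_α = 1.960.
Power = Φ(δ − 1.960) = Φ(-0.789) = 0.2151.
Type II error: β = 1 − power = 1 − 0.2151 = 0.7849.

β ≈ 0.785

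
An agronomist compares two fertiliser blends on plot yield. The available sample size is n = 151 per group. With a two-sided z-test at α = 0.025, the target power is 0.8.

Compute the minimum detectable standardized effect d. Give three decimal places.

d ≈ 0.355

Required noncentrality: δ = z_{0.0125} + z_{0.20} = 2.241 + 0.842 = 3.083.
(Lower-tail contribution to power is negligible for δ > 0.)
δ = d·√(n/2) ⇒ d = δ/√(n/2) = 3.083/√(151/2) = 0.3548.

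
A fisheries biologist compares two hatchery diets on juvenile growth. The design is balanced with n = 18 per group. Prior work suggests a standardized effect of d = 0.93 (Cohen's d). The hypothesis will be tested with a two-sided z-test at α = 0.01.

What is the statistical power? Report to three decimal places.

Noncentrality parameter: δ = d·√(n/2) = 0.93 × √(18/2) = 2.7900
Critical value for a two-sided test at α = 0.01: z_{α/2} = 2.576.
Power = Φ(δ − 2.576) + Φ(−δ − 2.576) = Φ(0.214) + Φ(-5.366) = 0.5848 + 0.0000 = 0.5848.

Power ≈ 0.585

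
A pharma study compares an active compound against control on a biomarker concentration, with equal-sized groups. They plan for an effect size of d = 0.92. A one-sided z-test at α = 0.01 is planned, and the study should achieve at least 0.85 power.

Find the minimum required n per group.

n = 27 per group

Set Φ(δ − 2.326) = 0.85; then δ − 2.326 = Φ⁻¹(0.85) = 1.036, giving δ = 3.363.
δ = d·√(n/2) ⇒ n = 2(δ/d)² = 2 × (3.363 / 0.92)² = 26.72.
Rounding up, n = 27 per group.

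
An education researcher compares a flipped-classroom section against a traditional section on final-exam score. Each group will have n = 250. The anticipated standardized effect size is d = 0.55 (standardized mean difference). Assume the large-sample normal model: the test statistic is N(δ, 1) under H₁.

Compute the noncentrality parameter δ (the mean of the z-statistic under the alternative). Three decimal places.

The noncentrality parameter scales effect size by the design's sample-size factor: δ = d·√(n/2) = 0.55 × √(250/2) = 6.1492

δ ≈ 6.149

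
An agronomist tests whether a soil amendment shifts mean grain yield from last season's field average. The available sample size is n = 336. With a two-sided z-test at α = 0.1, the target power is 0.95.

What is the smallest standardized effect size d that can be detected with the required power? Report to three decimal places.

d ≈ 0.179

Required noncentrality: δ = z_{0.05} + z_{0.05} = 1.645 + 1.645 = 3.290.
(Lower-tail contribution to power is negligible for δ > 0.)
δ = d·√n ⇒ d = δ/√n = 3.290/√336 = 0.1795.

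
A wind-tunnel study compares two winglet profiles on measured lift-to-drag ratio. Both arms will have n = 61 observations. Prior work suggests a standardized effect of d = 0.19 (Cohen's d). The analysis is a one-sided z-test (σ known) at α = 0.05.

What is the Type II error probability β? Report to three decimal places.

β ≈ 0.724

Noncentrality parameter: δ = d·√(n/2) = 0.19 × √(61/2) = 1.0493
One-sided α = 0.05 → critical value z_{0.05} = 1.645.
Power = P(Z > 1.645 − δ) = Φ(-0.596) = 0.2757.
Type II error: β = 1 − power = 1 − 0.2757 = 0.7243.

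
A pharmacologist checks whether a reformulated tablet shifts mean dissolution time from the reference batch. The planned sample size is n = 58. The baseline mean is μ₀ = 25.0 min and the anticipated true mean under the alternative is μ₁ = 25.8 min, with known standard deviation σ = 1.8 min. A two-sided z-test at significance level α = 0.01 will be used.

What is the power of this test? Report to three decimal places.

Standardized effect: d = |μ₁ − μ₀| / σ = |25.8 − 25.0| / 1.8 = 0.4444
Noncentrality parameter: δ = d·√n = 0.4444 × √58 = 3.3848
Critical value for a two-sided test at α = 0.01: z_{α/2} = 2.576.
Power = Φ(δ − 2.576) + Φ(−δ − 2.576) = Φ(0.809) + Φ(-5.961) = 0.7907 + 0.0000 = 0.7907.

Power ≈ 0.791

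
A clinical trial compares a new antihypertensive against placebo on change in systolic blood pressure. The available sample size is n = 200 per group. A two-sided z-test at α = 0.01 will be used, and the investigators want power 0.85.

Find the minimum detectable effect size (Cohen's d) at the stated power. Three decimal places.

d ≈ 0.361

Required noncentrality: δ = z_{0.005} + z_{0.15} = 2.576 + 1.036 = 3.612.
(Lower-tail contribution to power is negligible for δ > 0.)
δ = d·√(n/2) ⇒ d = δ/√(n/2) = 3.612/√(200/2) = 0.3612.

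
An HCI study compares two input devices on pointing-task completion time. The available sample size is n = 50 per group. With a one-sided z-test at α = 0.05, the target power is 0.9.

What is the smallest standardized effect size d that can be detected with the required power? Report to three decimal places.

d ≈ 0.585

Need Φ(δ − 1.645) = 0.9, so δ = 1.645 + 1.282 = 2.926.
δ = d·√(n/2) ⇒ d = δ/√(n/2) = 2.926/√(50/2) = 0.5853.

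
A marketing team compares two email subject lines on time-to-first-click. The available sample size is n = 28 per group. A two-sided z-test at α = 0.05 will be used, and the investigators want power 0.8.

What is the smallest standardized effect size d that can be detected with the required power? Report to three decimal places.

d ≈ 0.749

Required noncentrality: δ = z_{0.025} + z_{0.20} = 1.960 + 0.842 = 2.802.
(Lower-tail contribution to power is negligible for δ > 0.)
δ = d·√(n/2) ⇒ d = δ/√(n/2) = 2.802/√(28/2) = 0.7488.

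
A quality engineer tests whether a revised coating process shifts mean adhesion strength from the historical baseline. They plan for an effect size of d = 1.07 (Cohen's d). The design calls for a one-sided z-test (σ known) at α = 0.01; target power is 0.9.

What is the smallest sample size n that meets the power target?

n = 12

For power 0.9 need Φ(δ − z_{0.01}) = 0.9, so δ = z_{0.01} + z_{0.10} = 2.326 + 1.282 = 3.608.
δ = d·√n ⇒ n = (δ/d)² = (3.608 / 1.07)² = 11.37.
Rounding up, n = 12.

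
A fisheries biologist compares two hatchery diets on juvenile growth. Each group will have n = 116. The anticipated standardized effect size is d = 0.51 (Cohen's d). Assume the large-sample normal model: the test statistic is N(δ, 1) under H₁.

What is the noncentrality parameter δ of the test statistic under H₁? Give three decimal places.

δ ≈ 3.884

The noncentrality parameter scales effect size by the design's sample-size factor: δ = d·√(n/2) = 0.51 × √(116/2) = 3.8840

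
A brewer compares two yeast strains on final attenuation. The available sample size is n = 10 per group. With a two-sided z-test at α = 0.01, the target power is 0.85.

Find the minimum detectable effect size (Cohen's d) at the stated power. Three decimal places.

Need Φ(δ − 2.576) = 0.85, so δ = 2.576 + 1.036 = 3.612.
(Lower-tail contribution to power is negligible for δ > 0.)
δ = d·√(n/2) ⇒ d = δ/√(n/2) = 3.612/√(10/2) = 1.6155.

d ≈ 1.615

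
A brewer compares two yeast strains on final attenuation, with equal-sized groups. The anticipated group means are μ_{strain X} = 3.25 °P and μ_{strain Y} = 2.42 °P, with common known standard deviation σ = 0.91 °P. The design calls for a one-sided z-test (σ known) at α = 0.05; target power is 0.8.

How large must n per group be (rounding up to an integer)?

n = 15 per group

Standardized effect: d = |μ_{strain X} − μ_{strain Y}| / σ = |3.25 − 2.42| / 0.91 = 0.9121
Set Φ(δ − 1.645) = 0.8; then δ − 1.645 = Φ⁻¹(0.8) = 0.842, giving δ = 2.486.
δ = d·√(n/2) ⇒ n = 2(δ/d)² = 2 × (2.486 / 0.9121)² = 14.86.
Rounding up, n = 15 per group.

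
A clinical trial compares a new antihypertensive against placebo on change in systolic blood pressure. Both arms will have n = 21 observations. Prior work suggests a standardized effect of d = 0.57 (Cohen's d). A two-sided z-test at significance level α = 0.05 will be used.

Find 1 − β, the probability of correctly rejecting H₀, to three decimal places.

Power ≈ 0.455

Noncentrality parameter: δ = d·√(n/2) = 0.57 × √(21/2) = 1.8470
Critical value for a two-sided test at α = 0.05: z_{α/2} = 1.960.
Power = Φ(δ − 1.960) + Φ(−δ − 1.960) = Φ(-0.113) + Φ(-3.807) = 0.4550 + 0.0001 = 0.4551.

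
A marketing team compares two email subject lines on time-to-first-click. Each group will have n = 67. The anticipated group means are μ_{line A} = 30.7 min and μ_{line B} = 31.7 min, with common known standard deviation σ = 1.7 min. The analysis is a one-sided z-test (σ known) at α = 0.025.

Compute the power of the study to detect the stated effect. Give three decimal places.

Standardized effect: d = |μ_{line A} − μ_{line B}| / σ = |30.7 − 31.7| / 1.7 = 0.5882
Noncentrality parameter: δ = d·√(n/2) = 0.5882 × √(67/2) = 3.4047
One-sided α = 0.025 → critical value z_{0.025} = 1.960.
Power = Φ(δ − 1.960) = Φ(1.445) = 0.9257.

Power ≈ 0.926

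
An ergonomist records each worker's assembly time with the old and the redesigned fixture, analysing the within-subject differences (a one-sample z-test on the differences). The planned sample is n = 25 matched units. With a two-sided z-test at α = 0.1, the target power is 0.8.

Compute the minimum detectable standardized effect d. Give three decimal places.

d ≈ 0.497

Required noncentrality: δ = z_{0.05} + z_{0.20} = 1.645 + 0.842 = 2.486.
(The second rejection-region term Φ(−δ − z_{α/2}) is negligible and dropped.)
δ = d·√n ⇒ d = δ/√n = 2.486/√25 = 0.4973.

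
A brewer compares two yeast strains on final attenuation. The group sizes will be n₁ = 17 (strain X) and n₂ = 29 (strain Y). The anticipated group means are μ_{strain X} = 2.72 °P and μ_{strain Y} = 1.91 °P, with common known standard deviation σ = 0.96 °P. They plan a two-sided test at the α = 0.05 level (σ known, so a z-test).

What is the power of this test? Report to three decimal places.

Standardized effect: d = |μ_{strain X} − μ_{strain Y}| / σ = |2.72 − 1.91| / 0.96 = 0.8438
Noncentrality parameter: δ = d / √(1/n₁ + 1/n₂) = 0.8438 / √(1/17 + 1/29) = 2.7622
Two-sided α = 0.05 → critical value z_{0.025} = 1.960.
Power = Φ(δ − 1.960) + Φ(−δ − 1.960) = Φ(0.802) + Φ(-4.722) = 0.7888 + 0.0000 = 0.7888.

Power ≈ 0.789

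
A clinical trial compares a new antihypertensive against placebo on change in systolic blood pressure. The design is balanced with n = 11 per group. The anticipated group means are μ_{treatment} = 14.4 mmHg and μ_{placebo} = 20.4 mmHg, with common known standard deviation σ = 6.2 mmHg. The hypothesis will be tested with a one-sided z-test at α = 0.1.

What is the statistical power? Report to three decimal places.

Power ≈ 0.838

Standardized effect: d = |μ_{treatment} − μ_{placebo}| / σ = |14.4 − 20.4| / 6.2 = 0.9677
Noncentrality parameter: δ = d·√(n/2) = 0.9677 × √(11/2) = 2.2696
One-sided α = 0.1 → critical value z_{0.1} = 1.282.
Power = P(Z > 1.282 − δ) = Φ(0.988) = 0.8384.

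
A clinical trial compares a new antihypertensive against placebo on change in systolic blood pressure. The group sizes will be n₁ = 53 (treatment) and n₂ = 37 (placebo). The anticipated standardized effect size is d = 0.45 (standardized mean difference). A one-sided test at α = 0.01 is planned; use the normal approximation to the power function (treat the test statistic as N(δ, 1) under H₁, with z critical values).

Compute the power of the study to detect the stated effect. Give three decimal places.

Power ≈ 0.411

Noncentrality parameter: δ = d / √(1/n₁ + 1/n₂) = 0.45 / √(1/53 + 1/37) = 2.1005
One-sided α = 0.01 → critical value z_{0.01} = 2.326.
Power = P(Z > 2.326 − δ) = Φ(-0.226) = 0.4107.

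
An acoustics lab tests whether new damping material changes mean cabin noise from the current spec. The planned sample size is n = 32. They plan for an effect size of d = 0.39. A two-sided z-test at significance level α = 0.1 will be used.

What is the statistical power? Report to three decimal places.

Power ≈ 0.713

Noncentrality parameter: δ = d·√n = 0.39 × √32 = 2.2062
Critical value for a two-sided test at α = 0.1: z_{α/2} = 1.645.
Power = Φ(δ − 1.645) + Φ(−δ − 1.645) = Φ(0.561) + Φ(-3.851) = 0.7127 + 0.0001 = 0.7128.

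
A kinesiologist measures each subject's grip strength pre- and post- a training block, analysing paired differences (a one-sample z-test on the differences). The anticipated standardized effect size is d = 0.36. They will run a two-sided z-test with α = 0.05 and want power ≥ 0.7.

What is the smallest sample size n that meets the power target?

n = 48

For power 0.7 need Φ(δ − z_{0.025}) = 0.7, so δ = z_{0.025} + z_{0.30} = 1.960 + 0.524 = 2.484.
(For δ > 0 the lower-tail rejection region contributes negligibly to power, so the one-term inversion is standard.)
δ = d·√n ⇒ n = (δ/d)² = (2.484 / 0.36)² = 47.62.
Rounding up, n = 48.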